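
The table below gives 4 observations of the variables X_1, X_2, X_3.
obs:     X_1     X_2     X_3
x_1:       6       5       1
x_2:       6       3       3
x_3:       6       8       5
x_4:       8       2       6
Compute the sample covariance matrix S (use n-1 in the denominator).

Step 1 — column means:
  mean(X_1) = (6 + 6 + 6 + 8) / 4 = 26/4 = 6.5
  mean(X_2) = (5 + 3 + 8 + 2) / 4 = 18/4 = 4.5
  mean(X_3) = (1 + 3 + 5 + 6) / 4 = 15/4 = 3.75

Step 2 — sample covariance S[i,j] = (1/(n-1)) · Σ_k (x_{k,i} - mean_i) · (x_{k,j} - mean_j), with n-1 = 3.
  S[X_1,X_1] = ((-0.5)·(-0.5) + (-0.5)·(-0.5) + (-0.5)·(-0.5) + (1.5)·(1.5)) / 3 = 3/3 = 1
  S[X_1,X_2] = ((-0.5)·(0.5) + (-0.5)·(-1.5) + (-0.5)·(3.5) + (1.5)·(-2.5)) / 3 = -5/3 = -1.6667
  S[X_1,X_3] = ((-0.5)·(-2.75) + (-0.5)·(-0.75) + (-0.5)·(1.25) + (1.5)·(2.25)) / 3 = 4.5/3 = 1.5
  S[X_2,X_2] = ((0.5)·(0.5) + (-1.5)·(-1.5) + (3.5)·(3.5) + (-2.5)·(-2.5)) / 3 = 21/3 = 7
  S[X_2,X_3] = ((0.5)·(-2.75) + (-1.5)·(-0.75) + (3.5)·(1.25) + (-2.5)·(2.25)) / 3 = -1.5/3 = -0.5
  S[X_3,X_3] = ((-2.75)·(-2.75) + (-0.75)·(-0.75) + (1.25)·(1.25) + (2.25)·(2.25)) / 3 = 14.75/3 = 4.9167

S is symmetric (S[j,i] = S[i,j]). Assembling:

S = [[1, -1.6667, 1.5],
 [-1.6667, 7, -0.5],
 [1.5, -0.5, 4.9167]]


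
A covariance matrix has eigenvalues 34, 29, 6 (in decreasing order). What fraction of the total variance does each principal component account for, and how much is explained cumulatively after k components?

Step 1 — total variance = trace(Sigma) = Σ λ_i = 34 + 29 + 6 = 69.

Step 2 — fraction explained by component i = λ_i / Σ λ:
  PC1: 34/69 = 0.4928
  PC2: 29/69 = 0.4203
  PC3: 6/69 = 0.087

Step 3 — cumulative fraction after k components = (λ_1 + ... + λ_k) / Σ λ:
  k = 1: 34/69 = 0.4928
  k = 2: (34 + 29)/69 = 63/69 = 0.913
  k = 3: (34 + 29 + 6)/69 = 69/69 = 1

Summary (fraction, with percent):

explained: PC1 0.4928 (49.28%), PC2 0.4203 (42.03%), PC3 0.087 (8.7%);  cumulative: 0.4928, 0.913, 1


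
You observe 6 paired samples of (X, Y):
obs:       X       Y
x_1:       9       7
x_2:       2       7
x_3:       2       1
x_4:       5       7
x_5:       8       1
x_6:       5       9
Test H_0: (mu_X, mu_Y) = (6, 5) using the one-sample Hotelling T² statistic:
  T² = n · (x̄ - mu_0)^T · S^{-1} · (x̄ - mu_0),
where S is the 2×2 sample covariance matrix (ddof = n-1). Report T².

Step 1 — sample mean vector:
  mean(X) = (9 + 2 + 2 + 5 + 8 + 5) / 6 = 31/6 = 5.1667
  mean(Y) = (7 + 7 + 1 + 7 + 1 + 9) / 6 = 32/6 = 5.3333
  x̄ = (5.1667, 5.3333),  deviation x̄ - mu_0 = (5.1667, 5.3333) - (6, 5) = (-0.8333, 0.3333).

Step 2 — sample covariance matrix, S[i,j] = (1/(n-1)) · Σ_k (x_{k,i} - mean_i) · (x_{k,j} - mean_j), divisor n-1 = 5:
  S[X,X] = ((3.8333)·(3.8333) + (-3.1667)·(-3.1667) + (-3.1667)·(-3.1667) + (-0.1667)·(-0.1667) + (2.8333)·(2.8333) + (-0.1667)·(-0.1667)) / 5 = 42.8333/5 = 8.5667
  S[X,Y] = ((3.8333)·(1.6667) + (-3.1667)·(1.6667) + (-3.1667)·(-4.3333) + (-0.1667)·(1.6667) + (2.8333)·(-4.3333) + (-0.1667)·(3.6667)) / 5 = 1.6667/5 = 0.3333
  S[Y,Y] = ((1.6667)·(1.6667) + (1.6667)·(1.6667) + (-4.3333)·(-4.3333) + (1.6667)·(1.6667) + (-4.3333)·(-4.3333) + (3.6667)·(3.6667)) / 5 = 59.3333/5 = 11.8667
  S = [[8.5667, 0.3333],
 [0.3333, 11.8667]].

Step 3 — invert S. det(S) = 8.5667·11.8667 - (0.3333)² = 101.5467.
  S^{-1} = (1/det) · [[d, -b], [-b, a]] = [[0.1169, -0.0033],
 [-0.0033, 0.0844]].

Step 4 — quadratic form (x̄ - mu_0)^T · S^{-1} · (x̄ - mu_0):
  S^{-1} · (x̄ - mu_0) = (-0.0985, 0.0309),
  (x̄ - mu_0)^T · [...] = (-0.8333)·(-0.0985) + (0.3333)·(0.0309) = 0.0923.

Step 5 — scale by n: T² = 6 · 0.0923 = 0.5541.

T² ≈ 0.5541


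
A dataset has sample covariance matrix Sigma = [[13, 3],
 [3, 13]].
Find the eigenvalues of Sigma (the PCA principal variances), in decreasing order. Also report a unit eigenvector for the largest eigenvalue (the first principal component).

Step 1 — characteristic polynomial of 2×2 Sigma:
  det(Sigma - λI) = λ² - trace · λ + det = 0.
  trace = 13 + 13 = 26, det = 13·13 - (3)² = 160.
Step 2 — discriminant:
  Δ = trace² - 4·det = 676 - 640 = 36.
Step 3 — eigenvalues:
  λ = (trace ± √Δ)/2 = (26 ± 6)/2,
  λ_1 = 16,  λ_2 = 10.

Step 4 — unit eigenvector for λ_1: solve (Sigma - λ_1 I)v = 0. First row:
  (13 - 16)·v_x + (3)·v_y = 0, i.e. (-3)·v_x + (3)·v_y = 0,
  so v ∝ (b, λ_1 - a) = (3, 3) = u.
  ||u|| = √((3)² + (3)²) = √(18) ≈ 4.2426,
  v_1 = u/||u|| ≈ (0.7071, 0.7071) (||v_1|| = 1).

λ_1 = 16,  λ_2 = 10;  v_1 ≈ (0.7071, 0.7071)


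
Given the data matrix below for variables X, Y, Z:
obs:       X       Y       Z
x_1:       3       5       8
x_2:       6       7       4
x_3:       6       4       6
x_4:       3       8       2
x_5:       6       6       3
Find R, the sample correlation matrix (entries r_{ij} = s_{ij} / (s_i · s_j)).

Step 1 — column means:
  mean(X) = (3 + 6 + 6 + 3 + 6) / 5 = 24/5 = 4.8
  mean(Y) = (5 + 7 + 4 + 8 + 6) / 5 = 30/5 = 6
  mean(Z) = (8 + 4 + 6 + 2 + 3) / 5 = 23/5 = 4.6

Step 2 — sample variances and covariances s[i,j] = (1/(n-1)) · Σ_k (x_{k,i} - mean_i) · (x_{k,j} - mean_j), with n-1 = 4:
  s[X,X] = ((-1.8)·(-1.8) + (1.2)·(1.2) + (1.2)·(1.2) + (-1.8)·(-1.8) + (1.2)·(1.2)) / 4 = 10.8/4 = 2.7
  s[X,Y] = ((-1.8)·(-1) + (1.2)·(1) + (1.2)·(-2) + (-1.8)·(2) + (1.2)·(0)) / 4 = -3/4 = -0.75
  s[X,Z] = ((-1.8)·(3.4) + (1.2)·(-0.6) + (1.2)·(1.4) + (-1.8)·(-2.6) + (1.2)·(-1.6)) / 4 = -2.4/4 = -0.6
  s[Y,Y] = ((-1)·(-1) + (1)·(1) + (-2)·(-2) + (2)·(2) + (0)·(0)) / 4 = 10/4 = 2.5
  s[Y,Z] = ((-1)·(3.4) + (1)·(-0.6) + (-2)·(1.4) + (2)·(-2.6) + (0)·(-1.6)) / 4 = -12/4 = -3
  s[Z,Z] = ((3.4)·(3.4) + (-0.6)·(-0.6) + (1.4)·(1.4) + (-2.6)·(-2.6) + (-1.6)·(-1.6)) / 4 = 23.2/4 = 5.8
  Sample standard deviations s_i = √(s[i,i]):
  s(X) = √(2.7) = 1.6432
  s(Y) = √(2.5) = 1.5811
  s(Z) = √(5.8) = 2.4083

Step 3 — r_{ij} = s_{ij} / (s_i · s_j):
  r[X,X] = 1 (diagonal).
  r[X,Y] = -0.75 / (1.6432 · 1.5811) = -0.75 / 2.5981 = -0.2887
  r[X,Z] = -0.6 / (1.6432 · 2.4083) = -0.6 / 3.9573 = -0.1516
  r[Y,Y] = 1 (diagonal).
  r[Y,Z] = -3 / (1.5811 · 2.4083) = -3 / 3.8079 = -0.7878
  r[Z,Z] = 1 (diagonal).

R is symmetric with unit diagonal. Assembling:

R = [[1, -0.2887, -0.1516],
 [-0.2887, 1, -0.7878],
 [-0.1516, -0.7878, 1]]


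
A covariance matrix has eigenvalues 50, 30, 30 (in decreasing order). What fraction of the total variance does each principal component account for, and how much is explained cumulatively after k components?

Step 1 — total variance = trace(Sigma) = Σ λ_i = 50 + 30 + 30 = 110.

Step 2 — fraction explained by component i = λ_i / Σ λ:
  PC1: 50/110 = 0.4545
  PC2: 30/110 = 0.2727
  PC3: 30/110 = 0.2727

Step 3 — cumulative fraction after k components = (λ_1 + ... + λ_k) / Σ λ:
  k = 1: 50/110 = 0.4545
  k = 2: (50 + 30)/110 = 80/110 = 0.7273
  k = 3: (50 + 30 + 30)/110 = 110/110 = 1

Summary (fraction, with percent):

explained: PC1 0.4545 (45.45%), PC2 0.2727 (27.27%), PC3 0.2727 (27.27%);  cumulative: 0.4545, 0.7273, 1


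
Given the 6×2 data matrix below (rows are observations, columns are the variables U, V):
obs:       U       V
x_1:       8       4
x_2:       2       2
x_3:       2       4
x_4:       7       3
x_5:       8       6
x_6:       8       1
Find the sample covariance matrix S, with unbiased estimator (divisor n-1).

Step 1 — column means:
  mean(U) = (8 + 2 + 2 + 7 + 8 + 8) / 6 = 35/6 = 5.8333
  mean(V) = (4 + 2 + 4 + 3 + 6 + 1) / 6 = 20/6 = 3.3333

Step 2 — sample covariance S[i,j] = (1/(n-1)) · Σ_k (x_{k,i} - mean_i) · (x_{k,j} - mean_j), with n-1 = 5.
  S[U,U] = ((2.1667)·(2.1667) + (-3.8333)·(-3.8333) + (-3.8333)·(-3.8333) + (1.1667)·(1.1667) + (2.1667)·(2.1667) + (2.1667)·(2.1667)) / 5 = 44.8333/5 = 8.9667
  S[U,V] = ((2.1667)·(0.6667) + (-3.8333)·(-1.3333) + (-3.8333)·(0.6667) + (1.1667)·(-0.3333) + (2.1667)·(2.6667) + (2.1667)·(-2.3333)) / 5 = 4.3333/5 = 0.8667
  S[V,V] = ((0.6667)·(0.6667) + (-1.3333)·(-1.3333) + (0.6667)·(0.6667) + (-0.3333)·(-0.3333) + (2.6667)·(2.6667) + (-2.3333)·(-2.3333)) / 5 = 15.3333/5 = 3.0667

S is symmetric (S[j,i] = S[i,j]). Assembling:

S = [[8.9667, 0.8667],
 [0.8667, 3.0667]]


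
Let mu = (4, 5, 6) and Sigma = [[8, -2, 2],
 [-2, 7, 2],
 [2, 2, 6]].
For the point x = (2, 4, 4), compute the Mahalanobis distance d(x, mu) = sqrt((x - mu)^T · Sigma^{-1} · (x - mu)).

Step 1 — centre the observation: (x - mu) = (-2, -1, -2).

Step 2 — invert Sigma (cofactor / det for 3×3, or solve directly):
  Sigma^{-1} = [[0.161, 0.0678, -0.0763],
 [0.0678, 0.1864, -0.0847],
 [-0.0763, -0.0847, 0.2203]].

Step 3 — form the quadratic (x - mu)^T · Sigma^{-1} · (x - mu):
  Sigma^{-1} · (x - mu) = (-0.2373, -0.1525, -0.2034).
  (x - mu)^T · [Sigma^{-1} · (x - mu)] = (-2)·(-0.2373) + (-1)·(-0.1525) + (-2)·(-0.2034) = 1.0339.

Step 4 — take square root: d = √(1.0339) ≈ 1.0168.

d(x, mu) = √(1.0339) ≈ 1.0168


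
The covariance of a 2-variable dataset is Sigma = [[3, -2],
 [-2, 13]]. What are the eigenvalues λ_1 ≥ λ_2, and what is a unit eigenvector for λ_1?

Step 1 — characteristic polynomial of 2×2 Sigma:
  det(Sigma - λI) = λ² - trace · λ + det = 0.
  trace = 3 + 13 = 16, det = 3·13 - (-2)² = 35.
Step 2 — discriminant:
  Δ = trace² - 4·det = 256 - 140 = 116.
Step 3 — eigenvalues:
  λ = (trace ± √Δ)/2 = (16 ± 10.7703)/2,
  λ_1 = 13.3852,  λ_2 = 2.6148.

Step 4 — unit eigenvector for λ_1: solve (Sigma - λ_1 I)v = 0. First row:
  (3 - 13.3852)·v_x + (-2)·v_y = 0, i.e. (-10.3852)·v_x + (-2)·v_y = 0,
  so v ∝ (b, λ_1 - a) = (-2, 10.3852); multiply by -1 so the first entry is positive: u = (2, -10.3852).
  ||u|| = √((2)² + (-10.3852)²) = √(111.8516) ≈ 10.576,
  v_1 = u/||u|| ≈ (0.1891, -0.982) (||v_1|| = 1).

λ_1 = 13.3852,  λ_2 = 2.6148;  v_1 ≈ (0.1891, -0.982)


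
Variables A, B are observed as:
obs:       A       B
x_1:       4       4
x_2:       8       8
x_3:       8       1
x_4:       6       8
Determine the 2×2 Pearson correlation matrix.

Step 1 — column means:
  mean(A) = (4 + 8 + 8 + 6) / 4 = 26/4 = 6.5
  mean(B) = (4 + 8 + 1 + 8) / 4 = 21/4 = 5.25

Step 2 — sample variances and covariances s[i,j] = (1/(n-1)) · Σ_k (x_{k,i} - mean_i) · (x_{k,j} - mean_j), with n-1 = 3:
  s[A,A] = ((-2.5)·(-2.5) + (1.5)·(1.5) + (1.5)·(1.5) + (-0.5)·(-0.5)) / 3 = 11/3 = 3.6667
  s[A,B] = ((-2.5)·(-1.25) + (1.5)·(2.75) + (1.5)·(-4.25) + (-0.5)·(2.75)) / 3 = -0.5/3 = -0.1667
  s[B,B] = ((-1.25)·(-1.25) + (2.75)·(2.75) + (-4.25)·(-4.25) + (2.75)·(2.75)) / 3 = 34.75/3 = 11.5833
  Sample standard deviations s_i = √(s[i,i]):
  s(A) = √(3.6667) = 1.9149
  s(B) = √(11.5833) = 3.4034

Step 3 — r_{ij} = s_{ij} / (s_i · s_j):
  r[A,A] = 1 (diagonal).
  r[A,B] = -0.1667 / (1.9149 · 3.4034) = -0.1667 / 6.5171 = -0.0256
  r[B,B] = 1 (diagonal).

R is symmetric with unit diagonal. Assembling:

R = [[1, -0.0256],
 [-0.0256, 1]]


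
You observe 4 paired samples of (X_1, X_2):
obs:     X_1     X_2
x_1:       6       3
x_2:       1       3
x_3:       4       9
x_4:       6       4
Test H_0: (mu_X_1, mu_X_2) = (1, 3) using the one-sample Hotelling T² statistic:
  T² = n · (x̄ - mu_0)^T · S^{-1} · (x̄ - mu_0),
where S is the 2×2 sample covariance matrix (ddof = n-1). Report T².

Step 1 — sample mean vector:
  mean(X_1) = (6 + 1 + 4 + 6) / 4 = 17/4 = 4.25
  mean(X_2) = (3 + 3 + 9 + 4) / 4 = 19/4 = 4.75
  x̄ = (4.25, 4.75),  deviation x̄ - mu_0 = (4.25, 4.75) - (1, 3) = (3.25, 1.75).

Step 2 — sample covariance matrix, S[i,j] = (1/(n-1)) · Σ_k (x_{k,i} - mean_i) · (x_{k,j} - mean_j), divisor n-1 = 3:
  S[X_1,X_1] = ((1.75)·(1.75) + (-3.25)·(-3.25) + (-0.25)·(-0.25) + (1.75)·(1.75)) / 3 = 16.75/3 = 5.5833
  S[X_1,X_2] = ((1.75)·(-1.75) + (-3.25)·(-1.75) + (-0.25)·(4.25) + (1.75)·(-0.75)) / 3 = 0.25/3 = 0.0833
  S[X_2,X_2] = ((-1.75)·(-1.75) + (-1.75)·(-1.75) + (4.25)·(4.25) + (-0.75)·(-0.75)) / 3 = 24.75/3 = 8.25
  S = [[5.5833, 0.0833],
 [0.0833, 8.25]].

Step 3 — invert S. det(S) = 5.5833·8.25 - (0.0833)² = 46.0556.
  S^{-1} = (1/det) · [[d, -b], [-b, a]] = [[0.1791, -0.0018],
 [-0.0018, 0.1212]].

Step 4 — quadratic form (x̄ - mu_0)^T · S^{-1} · (x̄ - mu_0):
  S^{-1} · (x̄ - mu_0) = (0.579, 0.2063),
  (x̄ - mu_0)^T · [...] = (3.25)·(0.579) + (1.75)·(0.2063) = 2.2428.

Step 5 — scale by n: T² = 4 · 2.2428 = 8.971.

T² ≈ 8.971


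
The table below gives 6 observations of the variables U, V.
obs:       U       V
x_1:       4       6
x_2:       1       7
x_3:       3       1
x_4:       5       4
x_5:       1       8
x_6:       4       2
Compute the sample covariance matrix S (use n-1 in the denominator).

Step 1 — column means:
  mean(U) = (4 + 1 + 3 + 5 + 1 + 4) / 6 = 18/6 = 3
  mean(V) = (6 + 7 + 1 + 4 + 8 + 2) / 6 = 28/6 = 4.6667

Step 2 — sample covariance S[i,j] = (1/(n-1)) · Σ_k (x_{k,i} - mean_i) · (x_{k,j} - mean_j), with n-1 = 5.
  S[U,U] = ((1)·(1) + (-2)·(-2) + (0)·(0) + (2)·(2) + (-2)·(-2) + (1)·(1)) / 5 = 14/5 = 2.8
  S[U,V] = ((1)·(1.3333) + (-2)·(2.3333) + (0)·(-3.6667) + (2)·(-0.6667) + (-2)·(3.3333) + (1)·(-2.6667)) / 5 = -14/5 = -2.8
  S[V,V] = ((1.3333)·(1.3333) + (2.3333)·(2.3333) + (-3.6667)·(-3.6667) + (-0.6667)·(-0.6667) + (3.3333)·(3.3333) + (-2.6667)·(-2.6667)) / 5 = 39.3333/5 = 7.8667

S is symmetric (S[j,i] = S[i,j]). Assembling:

S = [[2.8, -2.8],
 [-2.8, 7.8667]]


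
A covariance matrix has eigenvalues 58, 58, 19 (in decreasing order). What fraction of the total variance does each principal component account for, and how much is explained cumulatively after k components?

Step 1 — total variance = trace(Sigma) = Σ λ_i = 58 + 58 + 19 = 135.

Step 2 — fraction explained by component i = λ_i / Σ λ:
  PC1: 58/135 = 0.4296
  PC2: 58/135 = 0.4296
  PC3: 19/135 = 0.1407

Step 3 — cumulative fraction after k components = (λ_1 + ... + λ_k) / Σ λ:
  k = 1: 58/135 = 0.4296
  k = 2: (58 + 58)/135 = 116/135 = 0.8593
  k = 3: (58 + 58 + 19)/135 = 135/135 = 1

Summary (fraction, with percent):

explained: PC1 0.4296 (42.96%), PC2 0.4296 (42.96%), PC3 0.1407 (14.07%);  cumulative: 0.4296, 0.8593, 1


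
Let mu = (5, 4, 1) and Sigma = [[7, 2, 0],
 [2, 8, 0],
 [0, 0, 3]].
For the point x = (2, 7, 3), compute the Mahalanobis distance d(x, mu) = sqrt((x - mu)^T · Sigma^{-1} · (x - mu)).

Step 1 — centre the observation: (x - mu) = (-3, 3, 2).

Step 2 — invert Sigma (cofactor / det for 3×3, or solve directly):
  Sigma^{-1} = [[0.1538, -0.0385, 0],
 [-0.0385, 0.1346, 0],
 [0, 0, 0.3333]].

Step 3 — form the quadratic (x - mu)^T · Sigma^{-1} · (x - mu):
  Sigma^{-1} · (x - mu) = (-0.5769, 0.5192, 0.6667).
  (x - mu)^T · [Sigma^{-1} · (x - mu)] = (-3)·(-0.5769) + (3)·(0.5192) + (2)·(0.6667) = 4.6218.

Step 4 — take square root: d = √(4.6218) ≈ 2.1498.

d(x, mu) = √(4.6218) ≈ 2.1498


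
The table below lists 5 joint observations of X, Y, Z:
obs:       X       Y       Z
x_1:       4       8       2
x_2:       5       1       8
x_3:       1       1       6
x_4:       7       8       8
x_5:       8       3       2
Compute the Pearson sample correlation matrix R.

Step 1 — column means:
  mean(X) = (4 + 5 + 1 + 7 + 8) / 5 = 25/5 = 5
  mean(Y) = (8 + 1 + 1 + 8 + 3) / 5 = 21/5 = 4.2
  mean(Z) = (2 + 8 + 6 + 8 + 2) / 5 = 26/5 = 5.2

Step 2 — sample variances and covariances s[i,j] = (1/(n-1)) · Σ_k (x_{k,i} - mean_i) · (x_{k,j} - mean_j), with n-1 = 4:
  s[X,X] = ((-1)·(-1) + (0)·(0) + (-4)·(-4) + (2)·(2) + (3)·(3)) / 4 = 30/4 = 7.5
  s[X,Y] = ((-1)·(3.8) + (0)·(-3.2) + (-4)·(-3.2) + (2)·(3.8) + (3)·(-1.2)) / 4 = 13/4 = 3.25
  s[X,Z] = ((-1)·(-3.2) + (0)·(2.8) + (-4)·(0.8) + (2)·(2.8) + (3)·(-3.2)) / 4 = -4/4 = -1
  s[Y,Y] = ((3.8)·(3.8) + (-3.2)·(-3.2) + (-3.2)·(-3.2) + (3.8)·(3.8) + (-1.2)·(-1.2)) / 4 = 50.8/4 = 12.7
  s[Y,Z] = ((3.8)·(-3.2) + (-3.2)·(2.8) + (-3.2)·(0.8) + (3.8)·(2.8) + (-1.2)·(-3.2)) / 4 = -9.2/4 = -2.3
  s[Z,Z] = ((-3.2)·(-3.2) + (2.8)·(2.8) + (0.8)·(0.8) + (2.8)·(2.8) + (-3.2)·(-3.2)) / 4 = 36.8/4 = 9.2
  Sample standard deviations s_i = √(s[i,i]):
  s(X) = √(7.5) = 2.7386
  s(Y) = √(12.7) = 3.5637
  s(Z) = √(9.2) = 3.0332

Step 3 — r_{ij} = s_{ij} / (s_i · s_j):
  r[X,X] = 1 (diagonal).
  r[X,Y] = 3.25 / (2.7386 · 3.5637) = 3.25 / 9.7596 = 0.333
  r[X,Z] = -1 / (2.7386 · 3.0332) = -1 / 8.3066 = -0.1204
  r[Y,Y] = 1 (diagonal).
  r[Y,Z] = -2.3 / (3.5637 · 3.0332) = -2.3 / 10.8093 = -0.2128
  r[Z,Z] = 1 (diagonal).

R is symmetric with unit diagonal. Assembling:

R = [[1, 0.333, -0.1204],
 [0.333, 1, -0.2128],
 [-0.1204, -0.2128, 1]]


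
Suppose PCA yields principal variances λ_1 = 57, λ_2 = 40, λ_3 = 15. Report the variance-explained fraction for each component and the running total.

Step 1 — total variance = trace(Sigma) = Σ λ_i = 57 + 40 + 15 = 112.

Step 2 — fraction explained by component i = λ_i / Σ λ:
  PC1: 57/112 = 0.5089
  PC2: 40/112 = 0.3571
  PC3: 15/112 = 0.1339

Step 3 — cumulative fraction after k components = (λ_1 + ... + λ_k) / Σ λ:
  k = 1: 57/112 = 0.5089
  k = 2: (57 + 40)/112 = 97/112 = 0.8661
  k = 3: (57 + 40 + 15)/112 = 112/112 = 1

Summary (fraction, with percent):

explained: PC1 0.5089 (50.89%), PC2 0.3571 (35.71%), PC3 0.1339 (13.39%);  cumulative: 0.5089, 0.8661, 1


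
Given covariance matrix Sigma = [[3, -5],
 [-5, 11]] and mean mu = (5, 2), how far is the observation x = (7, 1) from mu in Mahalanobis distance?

Step 1 — centre the observation: (x - mu) = (2, -1).

Step 2 — invert Sigma. det(Sigma) = 3·11 - (-5)² = 8.
  Sigma^{-1} = (1/det) · [[d, -b], [-b, a]] = [[1.375, 0.625],
 [0.625, 0.375]].

Step 3 — form the quadratic (x - mu)^T · Sigma^{-1} · (x - mu):
  Sigma^{-1} · (x - mu) = (2.125, 0.875).
  (x - mu)^T · [Sigma^{-1} · (x - mu)] = (2)·(2.125) + (-1)·(0.875) = 3.375.

Step 4 — take square root: d = √(3.375) ≈ 1.8371.

d(x, mu) = √(3.375) ≈ 1.8371


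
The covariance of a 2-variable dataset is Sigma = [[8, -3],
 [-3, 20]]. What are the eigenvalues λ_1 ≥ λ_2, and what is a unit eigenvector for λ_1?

Step 1 — characteristic polynomial of 2×2 Sigma:
  det(Sigma - λI) = λ² - trace · λ + det = 0.
  trace = 8 + 20 = 28, det = 8·20 - (-3)² = 151.
Step 2 — discriminant:
  Δ = trace² - 4·det = 784 - 604 = 180.
Step 3 — eigenvalues:
  λ = (trace ± √Δ)/2 = (28 ± 13.4164)/2,
  λ_1 = 20.7082,  λ_2 = 7.2918.

Step 4 — unit eigenvector for λ_1: solve (Sigma - λ_1 I)v = 0. First row:
  (8 - 20.7082)·v_x + (-3)·v_y = 0, i.e. (-12.7082)·v_x + (-3)·v_y = 0,
  so v ∝ (b, λ_1 - a) = (-3, 12.7082); multiply by -1 so the first entry is positive: u = (3, -12.7082).
  ||u|| = √((3)² + (-12.7082)²) = √(170.4984) ≈ 13.0575,
  v_1 = u/||u|| ≈ (0.2298, -0.9732) (||v_1|| = 1).

λ_1 = 20.7082,  λ_2 = 7.2918;  v_1 ≈ (0.2298, -0.9732)


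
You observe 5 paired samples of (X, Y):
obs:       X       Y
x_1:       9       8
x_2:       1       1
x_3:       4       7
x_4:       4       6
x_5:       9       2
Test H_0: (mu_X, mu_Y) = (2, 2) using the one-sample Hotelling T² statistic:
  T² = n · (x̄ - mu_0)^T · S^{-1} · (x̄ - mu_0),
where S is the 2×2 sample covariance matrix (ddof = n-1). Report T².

Step 1 — sample mean vector:
  mean(X) = (9 + 1 + 4 + 4 + 9) / 5 = 27/5 = 5.4
  mean(Y) = (8 + 1 + 7 + 6 + 2) / 5 = 24/5 = 4.8
  x̄ = (5.4, 4.8),  deviation x̄ - mu_0 = (5.4, 4.8) - (2, 2) = (3.4, 2.8).

Step 2 — sample covariance matrix, S[i,j] = (1/(n-1)) · Σ_k (x_{k,i} - mean_i) · (x_{k,j} - mean_j), divisor n-1 = 4:
  S[X,X] = ((3.6)·(3.6) + (-4.4)·(-4.4) + (-1.4)·(-1.4) + (-1.4)·(-1.4) + (3.6)·(3.6)) / 4 = 49.2/4 = 12.3
  S[X,Y] = ((3.6)·(3.2) + (-4.4)·(-3.8) + (-1.4)·(2.2) + (-1.4)·(1.2) + (3.6)·(-2.8)) / 4 = 13.4/4 = 3.35
  S[Y,Y] = ((3.2)·(3.2) + (-3.8)·(-3.8) + (2.2)·(2.2) + (1.2)·(1.2) + (-2.8)·(-2.8)) / 4 = 38.8/4 = 9.7
  S = [[12.3, 3.35],
 [3.35, 9.7]].

Step 3 — invert S. det(S) = 12.3·9.7 - (3.35)² = 108.0875.
  S^{-1} = (1/det) · [[d, -b], [-b, a]] = [[0.0897, -0.031],
 [-0.031, 0.1138]].

Step 4 — quadratic form (x̄ - mu_0)^T · S^{-1} · (x̄ - mu_0):
  S^{-1} · (x̄ - mu_0) = (0.2183, 0.2133),
  (x̄ - mu_0)^T · [...] = (3.4)·(0.2183) + (2.8)·(0.2133) = 1.3395.

Step 5 — scale by n: T² = 5 · 1.3395 = 6.6974.

T² ≈ 6.6974


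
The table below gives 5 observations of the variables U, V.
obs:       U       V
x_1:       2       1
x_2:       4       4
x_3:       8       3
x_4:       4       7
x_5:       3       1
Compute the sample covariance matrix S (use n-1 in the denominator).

Step 1 — column means:
  mean(U) = (2 + 4 + 8 + 4 + 3) / 5 = 21/5 = 4.2
  mean(V) = (1 + 4 + 3 + 7 + 1) / 5 = 16/5 = 3.2

Step 2 — sample covariance S[i,j] = (1/(n-1)) · Σ_k (x_{k,i} - mean_i) · (x_{k,j} - mean_j), with n-1 = 4.
  S[U,U] = ((-2.2)·(-2.2) + (-0.2)·(-0.2) + (3.8)·(3.8) + (-0.2)·(-0.2) + (-1.2)·(-1.2)) / 4 = 20.8/4 = 5.2
  S[U,V] = ((-2.2)·(-2.2) + (-0.2)·(0.8) + (3.8)·(-0.2) + (-0.2)·(3.8) + (-1.2)·(-2.2)) / 4 = 5.8/4 = 1.45
  S[V,V] = ((-2.2)·(-2.2) + (0.8)·(0.8) + (-0.2)·(-0.2) + (3.8)·(3.8) + (-2.2)·(-2.2)) / 4 = 24.8/4 = 6.2

S is symmetric (S[j,i] = S[i,j]). Assembling:

S = [[5.2, 1.45],
 [1.45, 6.2]]


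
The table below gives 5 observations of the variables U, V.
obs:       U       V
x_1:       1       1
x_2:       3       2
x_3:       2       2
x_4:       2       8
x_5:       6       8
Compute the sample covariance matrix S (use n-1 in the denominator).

Step 1 — column means:
  mean(U) = (1 + 3 + 2 + 2 + 6) / 5 = 14/5 = 2.8
  mean(V) = (1 + 2 + 2 + 8 + 8) / 5 = 21/5 = 4.2

Step 2 — sample covariance S[i,j] = (1/(n-1)) · Σ_k (x_{k,i} - mean_i) · (x_{k,j} - mean_j), with n-1 = 4.
  S[U,U] = ((-1.8)·(-1.8) + (0.2)·(0.2) + (-0.8)·(-0.8) + (-0.8)·(-0.8) + (3.2)·(3.2)) / 4 = 14.8/4 = 3.7
  S[U,V] = ((-1.8)·(-3.2) + (0.2)·(-2.2) + (-0.8)·(-2.2) + (-0.8)·(3.8) + (3.2)·(3.8)) / 4 = 16.2/4 = 4.05
  S[V,V] = ((-3.2)·(-3.2) + (-2.2)·(-2.2) + (-2.2)·(-2.2) + (3.8)·(3.8) + (3.8)·(3.8)) / 4 = 48.8/4 = 12.2

S is symmetric (S[j,i] = S[i,j]). Assembling:

S = [[3.7, 4.05],
 [4.05, 12.2]]


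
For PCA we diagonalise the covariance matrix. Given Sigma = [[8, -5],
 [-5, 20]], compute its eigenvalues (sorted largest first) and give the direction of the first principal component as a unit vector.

Step 1 — characteristic polynomial of 2×2 Sigma:
  det(Sigma - λI) = λ² - trace · λ + det = 0.
  trace = 8 + 20 = 28, det = 8·20 - (-5)² = 135.
Step 2 — discriminant:
  Δ = trace² - 4·det = 784 - 540 = 244.
Step 3 — eigenvalues:
  λ = (trace ± √Δ)/2 = (28 ± 15.6205)/2,
  λ_1 = 21.8102,  λ_2 = 6.1898.

Step 4 — unit eigenvector for λ_1: solve (Sigma - λ_1 I)v = 0. First row:
  (8 - 21.8102)·v_x + (-5)·v_y = 0, i.e. (-13.8102)·v_x + (-5)·v_y = 0,
  so v ∝ (b, λ_1 - a) = (-5, 13.8102); multiply by -1 so the first entry is positive: u = (5, -13.8102).
  ||u|| = √((5)² + (-13.8102)²) = √(215.723) ≈ 14.6875,
  v_1 = u/||u|| ≈ (0.3404, -0.9403) (||v_1|| = 1).

λ_1 = 21.8102,  λ_2 = 6.1898;  v_1 ≈ (0.3404, -0.9403)


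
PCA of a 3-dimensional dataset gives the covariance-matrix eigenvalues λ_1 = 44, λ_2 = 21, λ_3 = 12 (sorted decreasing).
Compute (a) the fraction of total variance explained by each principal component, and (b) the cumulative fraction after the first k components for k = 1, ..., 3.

Step 1 — total variance = trace(Sigma) = Σ λ_i = 44 + 21 + 12 = 77.

Step 2 — fraction explained by component i = λ_i / Σ λ:
  PC1: 44/77 = 0.5714
  PC2: 21/77 = 0.2727
  PC3: 12/77 = 0.1558

Step 3 — cumulative fraction after k components = (λ_1 + ... + λ_k) / Σ λ:
  k = 1: 44/77 = 0.5714
  k = 2: (44 + 21)/77 = 65/77 = 0.8442
  k = 3: (44 + 21 + 12)/77 = 77/77 = 1

Summary (fraction, with percent):

explained: PC1 0.5714 (57.14%), PC2 0.2727 (27.27%), PC3 0.1558 (15.58%);  cumulative: 0.5714, 0.8442, 1


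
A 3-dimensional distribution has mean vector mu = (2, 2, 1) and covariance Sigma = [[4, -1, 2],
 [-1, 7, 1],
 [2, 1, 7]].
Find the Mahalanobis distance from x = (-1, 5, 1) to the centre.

Step 1 — centre the observation: (x - mu) = (-3, 3, 0).

Step 2 — invert Sigma (cofactor / det for 3×3, or solve directly):
  Sigma^{-1} = [[0.3137, 0.0588, -0.098],
 [0.0588, 0.1569, -0.0392],
 [-0.098, -0.0392, 0.1765]].

Step 3 — form the quadratic (x - mu)^T · Sigma^{-1} · (x - mu):
  Sigma^{-1} · (x - mu) = (-0.7647, 0.2941, 0.1765).
  (x - mu)^T · [Sigma^{-1} · (x - mu)] = (-3)·(-0.7647) + (3)·(0.2941) + (0)·(0.1765) = 3.1765.

Step 4 — take square root: d = √(3.1765) ≈ 1.7823.

d(x, mu) = √(3.1765) ≈ 1.7823


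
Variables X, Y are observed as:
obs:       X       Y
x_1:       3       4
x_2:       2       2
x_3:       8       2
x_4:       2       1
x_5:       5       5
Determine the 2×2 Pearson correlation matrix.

Step 1 — column means:
  mean(X) = (3 + 2 + 8 + 2 + 5) / 5 = 20/5 = 4
  mean(Y) = (4 + 2 + 2 + 1 + 5) / 5 = 14/5 = 2.8

Step 2 — sample variances and covariances s[i,j] = (1/(n-1)) · Σ_k (x_{k,i} - mean_i) · (x_{k,j} - mean_j), with n-1 = 4:
  s[X,X] = ((-1)·(-1) + (-2)·(-2) + (4)·(4) + (-2)·(-2) + (1)·(1)) / 4 = 26/4 = 6.5
  s[X,Y] = ((-1)·(1.2) + (-2)·(-0.8) + (4)·(-0.8) + (-2)·(-1.8) + (1)·(2.2)) / 4 = 3/4 = 0.75
  s[Y,Y] = ((1.2)·(1.2) + (-0.8)·(-0.8) + (-0.8)·(-0.8) + (-1.8)·(-1.8) + (2.2)·(2.2)) / 4 = 10.8/4 = 2.7
  Sample standard deviations s_i = √(s[i,i]):
  s(X) = √(6.5) = 2.5495
  s(Y) = √(2.7) = 1.6432

Step 3 — r_{ij} = s_{ij} / (s_i · s_j):
  r[X,X] = 1 (diagonal).
  r[X,Y] = 0.75 / (2.5495 · 1.6432) = 0.75 / 4.1893 = 0.179
  r[Y,Y] = 1 (diagonal).

R is symmetric with unit diagonal. Assembling:

R = [[1, 0.179],
 [0.179, 1]]


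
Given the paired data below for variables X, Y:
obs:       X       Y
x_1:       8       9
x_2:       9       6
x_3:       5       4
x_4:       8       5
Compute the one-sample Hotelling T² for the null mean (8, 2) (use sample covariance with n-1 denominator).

Step 1 — sample mean vector:
  mean(X) = (8 + 9 + 5 + 8) / 4 = 30/4 = 7.5
  mean(Y) = (9 + 6 + 4 + 5) / 4 = 24/4 = 6
  x̄ = (7.5, 6),  deviation x̄ - mu_0 = (7.5, 6) - (8, 2) = (-0.5, 4).

Step 2 — sample covariance matrix, S[i,j] = (1/(n-1)) · Σ_k (x_{k,i} - mean_i) · (x_{k,j} - mean_j), divisor n-1 = 3:
  S[X,X] = ((0.5)·(0.5) + (1.5)·(1.5) + (-2.5)·(-2.5) + (0.5)·(0.5)) / 3 = 9/3 = 3
  S[X,Y] = ((0.5)·(3) + (1.5)·(0) + (-2.5)·(-2) + (0.5)·(-1)) / 3 = 6/3 = 2
  S[Y,Y] = ((3)·(3) + (0)·(0) + (-2)·(-2) + (-1)·(-1)) / 3 = 14/3 = 4.6667
  S = [[3, 2],
 [2, 4.6667]].

Step 3 — invert S. det(S) = 3·4.6667 - (2)² = 10.
  S^{-1} = (1/det) · [[d, -b], [-b, a]] = [[0.4667, -0.2],
 [-0.2, 0.3]].

Step 4 — quadratic form (x̄ - mu_0)^T · S^{-1} · (x̄ - mu_0):
  S^{-1} · (x̄ - mu_0) = (-1.0333, 1.3),
  (x̄ - mu_0)^T · [...] = (-0.5)·(-1.0333) + (4)·(1.3) = 5.7167.

Step 5 — scale by n: T² = 4 · 5.7167 = 22.8667.

T² ≈ 22.8667


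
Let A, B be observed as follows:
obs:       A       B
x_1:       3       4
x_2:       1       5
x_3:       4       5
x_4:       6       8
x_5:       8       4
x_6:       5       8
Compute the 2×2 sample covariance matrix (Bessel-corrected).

Step 1 — column means:
  mean(A) = (3 + 1 + 4 + 6 + 8 + 5) / 6 = 27/6 = 4.5
  mean(B) = (4 + 5 + 5 + 8 + 4 + 8) / 6 = 34/6 = 5.6667

Step 2 — sample covariance S[i,j] = (1/(n-1)) · Σ_k (x_{k,i} - mean_i) · (x_{k,j} - mean_j), with n-1 = 5.
  S[A,A] = ((-1.5)·(-1.5) + (-3.5)·(-3.5) + (-0.5)·(-0.5) + (1.5)·(1.5) + (3.5)·(3.5) + (0.5)·(0.5)) / 5 = 29.5/5 = 5.9
  S[A,B] = ((-1.5)·(-1.6667) + (-3.5)·(-0.6667) + (-0.5)·(-0.6667) + (1.5)·(2.3333) + (3.5)·(-1.6667) + (0.5)·(2.3333)) / 5 = 4/5 = 0.8
  S[B,B] = ((-1.6667)·(-1.6667) + (-0.6667)·(-0.6667) + (-0.6667)·(-0.6667) + (2.3333)·(2.3333) + (-1.6667)·(-1.6667) + (2.3333)·(2.3333)) / 5 = 17.3333/5 = 3.4667

S is symmetric (S[j,i] = S[i,j]). Assembling:

S = [[5.9, 0.8],
 [0.8, 3.4667]]


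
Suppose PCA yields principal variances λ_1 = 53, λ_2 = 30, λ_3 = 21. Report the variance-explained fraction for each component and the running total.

Step 1 — total variance = trace(Sigma) = Σ λ_i = 53 + 30 + 21 = 104.

Step 2 — fraction explained by component i = λ_i / Σ λ:
  PC1: 53/104 = 0.5096
  PC2: 30/104 = 0.2885
  PC3: 21/104 = 0.2019

Step 3 — cumulative fraction after k components = (λ_1 + ... + λ_k) / Σ λ:
  k = 1: 53/104 = 0.5096
  k = 2: (53 + 30)/104 = 83/104 = 0.7981
  k = 3: (53 + 30 + 21)/104 = 104/104 = 1

Summary (fraction, with percent):

explained: PC1 0.5096 (50.96%), PC2 0.2885 (28.85%), PC3 0.2019 (20.19%);  cumulative: 0.5096, 0.7981, 1


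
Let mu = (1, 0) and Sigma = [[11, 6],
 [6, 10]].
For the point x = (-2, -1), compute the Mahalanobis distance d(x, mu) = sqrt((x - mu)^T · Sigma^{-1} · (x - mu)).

Step 1 — centre the observation: (x - mu) = (-3, -1).

Step 2 — invert Sigma. det(Sigma) = 11·10 - (6)² = 74.
  Sigma^{-1} = (1/det) · [[d, -b], [-b, a]] = [[0.1351, -0.0811],
 [-0.0811, 0.1486]].

Step 3 — form the quadratic (x - mu)^T · Sigma^{-1} · (x - mu):
  Sigma^{-1} · (x - mu) = (-0.3243, 0.0946).
  (x - mu)^T · [Sigma^{-1} · (x - mu)] = (-3)·(-0.3243) + (-1)·(0.0946) = 0.8784.

Step 4 — take square root: d = √(0.8784) ≈ 0.9372.

d(x, mu) = √(0.8784) ≈ 0.9372


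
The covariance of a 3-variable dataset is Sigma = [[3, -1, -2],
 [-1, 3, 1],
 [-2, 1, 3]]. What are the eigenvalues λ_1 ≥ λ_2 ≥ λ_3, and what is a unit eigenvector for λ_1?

Step 1 — characteristic polynomial p(λ) = det(λI - Sigma) = λ³ - tr·λ² + c_1·λ - det, where tr = trace, c_1 = sum of the principal 2×2 minors, det = det(Sigma):
  tr = 3 + 3 + 3 = 9,
  c_1 = (3·3 - (-1)²) + (3·3 - (-2)²) + (3·3 - (1)²) = 8 + 5 + 8 = 21,
  det = 3·(3·3 - (1)²) - (-1)·((-1)·3 - (1)·(-2)) + (-2)·((-1)·(1) - 3·(-2)) = 3·(8) - (-1)·(-1) + (-2)·(5) = 13.
  So p(λ) = λ³ - 9λ² + 21λ - 13.
Step 2 — look for an integer root (rational root theorem: any rational root is an integer divisor of 13). Testing λ = 1:
  p(1) = 1 - 9 + 21 - 13 = 0  ✓
  Dividing out (λ - 1): p(λ) = (λ - 1)(λ² - 8λ + 13).
Step 3 — remaining eigenvalues from the quadratic λ² - 8λ + 13 = 0:
  Δ = 8² - 4·13 = 64 - 52 = 12,  λ = (8 ± √12)/2 = (8 ± 3.4641)/2 ≈ 5.7321 or 2.2679.
  Sorted: λ_1 = 5.7321,  λ_2 = 2.2679,  λ_3 = 1  (check: sum = 9 = tr ✓).

Step 4 — unit eigenvector for λ_1 ≈ 5.7321: v spans the null space of (Sigma - λ_1 I), whose rows are
  r_1 = (-2.7321, -1, -2),  r_2 = (-1, -2.7321, 1),  r_3 = (-2, 1, -2.7321).
  v is orthogonal to every row, so take v ∝ r_1 × r_2 = ((-1)·(1) - (-2)·(-2.7321), (-2)·(-1) - (-2.7321)·(1), (-2.7321)·(-2.7321) - (-1)·(-1)) ≈ (-6.4641, 4.7321, 6.4641).
  Rescale (multiply by -1 so the first nonzero entry is positive): u = (6.4641, -4.7321, -6.4641).
  ||u|| = √((6.4641)² + (-4.7321)² + (-6.4641)²) = √(105.9615) ≈ 10.2938,  v_1 = u/||u|| ≈ (0.628, -0.4597, -0.628) (||v_1|| = 1).

λ_1 = 5.7321,  λ_2 = 2.2679,  λ_3 = 1;  v_1 ≈ (0.628, -0.4597, -0.628)


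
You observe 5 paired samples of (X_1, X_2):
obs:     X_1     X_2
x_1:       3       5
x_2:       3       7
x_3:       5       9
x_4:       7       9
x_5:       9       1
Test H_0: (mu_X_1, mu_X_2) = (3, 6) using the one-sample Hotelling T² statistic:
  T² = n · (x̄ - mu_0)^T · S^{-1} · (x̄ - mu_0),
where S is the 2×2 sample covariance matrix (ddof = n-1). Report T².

Step 1 — sample mean vector:
  mean(X_1) = (3 + 3 + 5 + 7 + 9) / 5 = 27/5 = 5.4
  mean(X_2) = (5 + 7 + 9 + 9 + 1) / 5 = 31/5 = 6.2
  x̄ = (5.4, 6.2),  deviation x̄ - mu_0 = (5.4, 6.2) - (3, 6) = (2.4, 0.2).

Step 2 — sample covariance matrix, S[i,j] = (1/(n-1)) · Σ_k (x_{k,i} - mean_i) · (x_{k,j} - mean_j), divisor n-1 = 4:
  S[X_1,X_1] = ((-2.4)·(-2.4) + (-2.4)·(-2.4) + (-0.4)·(-0.4) + (1.6)·(1.6) + (3.6)·(3.6)) / 4 = 27.2/4 = 6.8
  S[X_1,X_2] = ((-2.4)·(-1.2) + (-2.4)·(0.8) + (-0.4)·(2.8) + (1.6)·(2.8) + (3.6)·(-5.2)) / 4 = -14.4/4 = -3.6
  S[X_2,X_2] = ((-1.2)·(-1.2) + (0.8)·(0.8) + (2.8)·(2.8) + (2.8)·(2.8) + (-5.2)·(-5.2)) / 4 = 44.8/4 = 11.2
  S = [[6.8, -3.6],
 [-3.6, 11.2]].

Step 3 — invert S. det(S) = 6.8·11.2 - (-3.6)² = 63.2.
  S^{-1} = (1/det) · [[d, -b], [-b, a]] = [[0.1772, 0.057],
 [0.057, 0.1076]].

Step 4 — quadratic form (x̄ - mu_0)^T · S^{-1} · (x̄ - mu_0):
  S^{-1} · (x̄ - mu_0) = (0.4367, 0.1582),
  (x̄ - mu_0)^T · [...] = (2.4)·(0.4367) + (0.2)·(0.1582) = 1.0797.

Step 5 — scale by n: T² = 5 · 1.0797 = 5.3987.

T² ≈ 5.3987


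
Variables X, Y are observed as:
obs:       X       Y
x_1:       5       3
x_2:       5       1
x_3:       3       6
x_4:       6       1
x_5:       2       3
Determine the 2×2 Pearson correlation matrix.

Step 1 — column means:
  mean(X) = (5 + 5 + 3 + 6 + 2) / 5 = 21/5 = 4.2
  mean(Y) = (3 + 1 + 6 + 1 + 3) / 5 = 14/5 = 2.8

Step 2 — sample variances and covariances s[i,j] = (1/(n-1)) · Σ_k (x_{k,i} - mean_i) · (x_{k,j} - mean_j), with n-1 = 4:
  s[X,X] = ((0.8)·(0.8) + (0.8)·(0.8) + (-1.2)·(-1.2) + (1.8)·(1.8) + (-2.2)·(-2.2)) / 4 = 10.8/4 = 2.7
  s[X,Y] = ((0.8)·(0.2) + (0.8)·(-1.8) + (-1.2)·(3.2) + (1.8)·(-1.8) + (-2.2)·(0.2)) / 4 = -8.8/4 = -2.2
  s[Y,Y] = ((0.2)·(0.2) + (-1.8)·(-1.8) + (3.2)·(3.2) + (-1.8)·(-1.8) + (0.2)·(0.2)) / 4 = 16.8/4 = 4.2
  Sample standard deviations s_i = √(s[i,i]):
  s(X) = √(2.7) = 1.6432
  s(Y) = √(4.2) = 2.0494

Step 3 — r_{ij} = s_{ij} / (s_i · s_j):
  r[X,X] = 1 (diagonal).
  r[X,Y] = -2.2 / (1.6432 · 2.0494) = -2.2 / 3.3675 = -0.6533
  r[Y,Y] = 1 (diagonal).

R is symmetric with unit diagonal. Assembling:

R = [[1, -0.6533],
 [-0.6533, 1]]


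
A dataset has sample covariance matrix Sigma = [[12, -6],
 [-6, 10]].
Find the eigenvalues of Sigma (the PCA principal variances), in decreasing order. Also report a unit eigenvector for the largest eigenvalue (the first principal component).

Step 1 — characteristic polynomial of 2×2 Sigma:
  det(Sigma - λI) = λ² - trace · λ + det = 0.
  trace = 12 + 10 = 22, det = 12·10 - (-6)² = 84.
Step 2 — discriminant:
  Δ = trace² - 4·det = 484 - 336 = 148.
Step 3 — eigenvalues:
  λ = (trace ± √Δ)/2 = (22 ± 12.1655)/2,
  λ_1 = 17.0828,  λ_2 = 4.9172.

Step 4 — unit eigenvector for λ_1: solve (Sigma - λ_1 I)v = 0. First row:
  (12 - 17.0828)·v_x + (-6)·v_y = 0, i.e. (-5.0828)·v_x + (-6)·v_y = 0,
  so v ∝ (b, λ_1 - a) = (-6, 5.0828); multiply by -1 so the first entry is positive: u = (6, -5.0828).
  ||u|| = √((6)² + (-5.0828)²) = √(61.8345) ≈ 7.8635,
  v_1 = u/||u|| ≈ (0.763, -0.6464) (||v_1|| = 1).

λ_1 = 17.0828,  λ_2 = 4.9172;  v_1 ≈ (0.763, -0.6464)


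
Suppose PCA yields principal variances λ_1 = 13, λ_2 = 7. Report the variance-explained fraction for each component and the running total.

Step 1 — total variance = trace(Sigma) = Σ λ_i = 13 + 7 = 20.

Step 2 — fraction explained by component i = λ_i / Σ λ:
  PC1: 13/20 = 0.65
  PC2: 7/20 = 0.35

Step 3 — cumulative fraction after k components = (λ_1 + ... + λ_k) / Σ λ:
  k = 1: 13/20 = 0.65
  k = 2: (13 + 7)/20 = 20/20 = 1

Summary (fraction, with percent):

explained: PC1 0.65 (65%), PC2 0.35 (35%);  cumulative: 0.65, 1


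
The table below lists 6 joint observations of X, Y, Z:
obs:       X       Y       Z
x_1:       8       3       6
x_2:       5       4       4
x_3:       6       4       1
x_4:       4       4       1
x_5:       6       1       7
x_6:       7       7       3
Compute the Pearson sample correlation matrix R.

Step 1 — column means:
  mean(X) = (8 + 5 + 6 + 4 + 6 + 7) / 6 = 36/6 = 6
  mean(Y) = (3 + 4 + 4 + 4 + 1 + 7) / 6 = 23/6 = 3.8333
  mean(Z) = (6 + 4 + 1 + 1 + 7 + 3) / 6 = 22/6 = 3.6667

Step 2 — sample variances and covariances s[i,j] = (1/(n-1)) · Σ_k (x_{k,i} - mean_i) · (x_{k,j} - mean_j), with n-1 = 5:
  s[X,X] = ((2)·(2) + (-1)·(-1) + (0)·(0) + (-2)·(-2) + (0)·(0) + (1)·(1)) / 5 = 10/5 = 2
  s[X,Y] = ((2)·(-0.8333) + (-1)·(0.1667) + (0)·(0.1667) + (-2)·(0.1667) + (0)·(-2.8333) + (1)·(3.1667)) / 5 = 1/5 = 0.2
  s[X,Z] = ((2)·(2.3333) + (-1)·(0.3333) + (0)·(-2.6667) + (-2)·(-2.6667) + (0)·(3.3333) + (1)·(-0.6667)) / 5 = 9/5 = 1.8
  s[Y,Y] = ((-0.8333)·(-0.8333) + (0.1667)·(0.1667) + (0.1667)·(0.1667) + (0.1667)·(0.1667) + (-2.8333)·(-2.8333) + (3.1667)·(3.1667)) / 5 = 18.8333/5 = 3.7667
  s[Y,Z] = ((-0.8333)·(2.3333) + (0.1667)·(0.3333) + (0.1667)·(-2.6667) + (0.1667)·(-2.6667) + (-2.8333)·(3.3333) + (3.1667)·(-0.6667)) / 5 = -14.3333/5 = -2.8667
  s[Z,Z] = ((2.3333)·(2.3333) + (0.3333)·(0.3333) + (-2.6667)·(-2.6667) + (-2.6667)·(-2.6667) + (3.3333)·(3.3333) + (-0.6667)·(-0.6667)) / 5 = 31.3333/5 = 6.2667
  Sample standard deviations s_i = √(s[i,i]):
  s(X) = √(2) = 1.4142
  s(Y) = √(3.7667) = 1.9408
  s(Z) = √(6.2667) = 2.5033

Step 3 — r_{ij} = s_{ij} / (s_i · s_j):
  r[X,X] = 1 (diagonal).
  r[X,Y] = 0.2 / (1.4142 · 1.9408) = 0.2 / 2.7447 = 0.0729
  r[X,Z] = 1.8 / (1.4142 · 2.5033) = 1.8 / 3.5402 = 0.5084
  r[Y,Y] = 1 (diagonal).
  r[Y,Z] = -2.8667 / (1.9408 · 2.5033) = -2.8667 / 4.8584 = -0.59
  r[Z,Z] = 1 (diagonal).

R is symmetric with unit diagonal. Assembling:

R = [[1, 0.0729, 0.5084],
 [0.0729, 1, -0.59],
 [0.5084, -0.59, 1]]


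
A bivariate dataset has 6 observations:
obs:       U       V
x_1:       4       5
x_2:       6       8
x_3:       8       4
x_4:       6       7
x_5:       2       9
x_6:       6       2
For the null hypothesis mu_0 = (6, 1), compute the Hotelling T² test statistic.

Step 1 — sample mean vector:
  mean(U) = (4 + 6 + 8 + 6 + 2 + 6) / 6 = 32/6 = 5.3333
  mean(V) = (5 + 8 + 4 + 7 + 9 + 2) / 6 = 35/6 = 5.8333
  x̄ = (5.3333, 5.8333),  deviation x̄ - mu_0 = (5.3333, 5.8333) - (6, 1) = (-0.6667, 4.8333).

Step 2 — sample covariance matrix, S[i,j] = (1/(n-1)) · Σ_k (x_{k,i} - mean_i) · (x_{k,j} - mean_j), divisor n-1 = 5:
  S[U,U] = ((-1.3333)·(-1.3333) + (0.6667)·(0.6667) + (2.6667)·(2.6667) + (0.6667)·(0.6667) + (-3.3333)·(-3.3333) + (0.6667)·(0.6667)) / 5 = 21.3333/5 = 4.2667
  S[U,V] = ((-1.3333)·(-0.8333) + (0.6667)·(2.1667) + (2.6667)·(-1.8333) + (0.6667)·(1.1667) + (-3.3333)·(3.1667) + (0.6667)·(-3.8333)) / 5 = -14.6667/5 = -2.9333
  S[V,V] = ((-0.8333)·(-0.8333) + (2.1667)·(2.1667) + (-1.8333)·(-1.8333) + (1.1667)·(1.1667) + (3.1667)·(3.1667) + (-3.8333)·(-3.8333)) / 5 = 34.8333/5 = 6.9667
  S = [[4.2667, -2.9333],
 [-2.9333, 6.9667]].

Step 3 — invert S. det(S) = 4.2667·6.9667 - (-2.9333)² = 21.12.
  S^{-1} = (1/det) · [[d, -b], [-b, a]] = [[0.3299, 0.1389],
 [0.1389, 0.202]].

Step 4 — quadratic form (x̄ - mu_0)^T · S^{-1} · (x̄ - mu_0):
  S^{-1} · (x̄ - mu_0) = (0.4514, 0.8838),
  (x̄ - mu_0)^T · [...] = (-0.6667)·(0.4514) + (4.8333)·(0.8838) = 3.971.

Step 5 — scale by n: T² = 6 · 3.971 = 23.8258.

T² ≈ 23.8258


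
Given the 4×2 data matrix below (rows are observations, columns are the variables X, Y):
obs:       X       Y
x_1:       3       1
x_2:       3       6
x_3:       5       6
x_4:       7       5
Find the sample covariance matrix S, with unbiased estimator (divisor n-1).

Step 1 — column means:
  mean(X) = (3 + 3 + 5 + 7) / 4 = 18/4 = 4.5
  mean(Y) = (1 + 6 + 6 + 5) / 4 = 18/4 = 4.5

Step 2 — sample covariance S[i,j] = (1/(n-1)) · Σ_k (x_{k,i} - mean_i) · (x_{k,j} - mean_j), with n-1 = 3.
  S[X,X] = ((-1.5)·(-1.5) + (-1.5)·(-1.5) + (0.5)·(0.5) + (2.5)·(2.5)) / 3 = 11/3 = 3.6667
  S[X,Y] = ((-1.5)·(-3.5) + (-1.5)·(1.5) + (0.5)·(1.5) + (2.5)·(0.5)) / 3 = 5/3 = 1.6667
  S[Y,Y] = ((-3.5)·(-3.5) + (1.5)·(1.5) + (1.5)·(1.5) + (0.5)·(0.5)) / 3 = 17/3 = 5.6667

S is symmetric (S[j,i] = S[i,j]). Assembling:

S = [[3.6667, 1.6667],
 [1.6667, 5.6667]]


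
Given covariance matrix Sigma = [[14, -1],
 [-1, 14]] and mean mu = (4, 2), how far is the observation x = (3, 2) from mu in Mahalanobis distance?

Step 1 — centre the observation: (x - mu) = (-1, 0).

Step 2 — invert Sigma. det(Sigma) = 14·14 - (-1)² = 195.
  Sigma^{-1} = (1/det) · [[d, -b], [-b, a]] = [[0.0718, 0.0051],
 [0.0051, 0.0718]].

Step 3 — form the quadratic (x - mu)^T · Sigma^{-1} · (x - mu):
  Sigma^{-1} · (x - mu) = (-0.0718, -0.0051).
  (x - mu)^T · [Sigma^{-1} · (x - mu)] = (-1)·(-0.0718) + (0)·(-0.0051) = 0.0718.

Step 4 — take square root: d = √(0.0718) ≈ 0.2679.

d(x, mu) = √(0.0718) ≈ 0.2679
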